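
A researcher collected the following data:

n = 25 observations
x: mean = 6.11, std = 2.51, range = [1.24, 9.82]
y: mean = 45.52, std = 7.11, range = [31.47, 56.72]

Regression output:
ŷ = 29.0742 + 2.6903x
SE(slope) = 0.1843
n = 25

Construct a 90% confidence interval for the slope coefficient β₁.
The 90% CI for β₁ is (2.3744, 3.0062)

Confidence interval for the slope:

The 90% CI for β₁ is: β̂₁ ± t*(α/2, n-2) × SE(β̂₁)

Step 1: Find critical t-value
- Confidence level = 0.9
- Degrees of freedom = n - 2 = 25 - 2 = 23
- t*(α/2, 23) = 1.7139

Step 2: Calculate margin of error
Margin = 1.7139 × 0.1843 = 0.3159

Step 3: Construct interval
CI = 2.6903 ± 0.3159
CI = (2.3744, 3.0062)

Interpretation: each one-unit increase in x is associated with a change in mean y of between 2.3744 and 3.0062, with 90% confidence.
Both endpoints are positive, so the data support a genuinely positive slope at this confidence level.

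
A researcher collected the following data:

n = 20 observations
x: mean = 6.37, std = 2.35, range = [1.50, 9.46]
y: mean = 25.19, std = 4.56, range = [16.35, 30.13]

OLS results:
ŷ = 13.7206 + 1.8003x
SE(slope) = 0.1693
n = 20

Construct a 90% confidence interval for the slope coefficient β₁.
The 90% CI for β₁ is (1.5067, 2.0939)

Confidence interval for the slope:

The 90% CI for β₁ is: β̂₁ ± t*(α/2, n-2) × SE(β̂₁)

Step 1: Find critical t-value
- Confidence level = 0.9
- Degrees of freedom = n - 2 = 20 - 2 = 18
- t*(α/2, 18) = 1.7341

Step 2: Calculate margin of error
Margin = 1.7341 × 0.1693 = 0.2936

Step 3: Construct interval
CI = 1.8003 ± 0.2936
CI = (1.5067, 2.0939)

Interpretation: each one-unit increase in x is associated with a change in mean y of between 1.5067 and 2.0939, with 90% confidence.
Since 0 is outside the interval, a two-sided test at α = 0.10 would reject H₀: β₁ = 0.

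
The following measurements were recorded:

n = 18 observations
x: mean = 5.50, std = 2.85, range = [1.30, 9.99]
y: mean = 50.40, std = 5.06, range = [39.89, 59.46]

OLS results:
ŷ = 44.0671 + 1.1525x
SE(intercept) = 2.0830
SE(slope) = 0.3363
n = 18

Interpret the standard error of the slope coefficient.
The slope 1.1525 is pinned down to within about ±0.3363 (one SE) by these data — relative uncertainty 29.2%, i.e. moderately precise.

SE(β̂₁) = s / √Sxx, where s is the residual standard deviation and Sxx = Σ(x − x̄)². It is the yardstick for how far β̂₁ = 1.1525 could plausibly be from the true slope.

Relative precision:
- SE / |β̂₁| = 0.3363 / 1.1525 = 29.2%
- Rule of thumb (under 20%: precise; 20% to under 50%: moderately precise; 50% or more: imprecise) → moderately precise

Link to interval estimation: a confidence interval for β₁ is β̂₁ ± t* × 0.3363, so SE sets the half-width per unit of t*.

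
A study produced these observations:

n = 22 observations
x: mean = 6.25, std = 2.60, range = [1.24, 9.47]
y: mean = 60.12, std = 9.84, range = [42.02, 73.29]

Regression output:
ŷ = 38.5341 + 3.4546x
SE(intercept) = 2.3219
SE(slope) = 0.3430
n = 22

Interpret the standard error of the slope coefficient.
The slope 3.4546 is pinned down to within about ±0.3430 (one SE) by these data — relative uncertainty 9.9%, i.e. precise.

SE(β̂₁) = 0.3430 says: if we drew many samples of n = 22 from the same population and refit each time, the fitted slopes would scatter with a standard deviation of roughly 0.3430 around the true β₁.

Relative precision:
- SE / |β̂₁| = 0.3430 / 3.4546 = 9.9%
- Rule of thumb (under 20%: precise; 20% to under 50%: moderately precise; 50% or more: imprecise) → precise

Link to the t-test: t = β̂₁ / SE(β̂₁) = 3.4546 / 0.3430 = 10.0717, the statistic for H₀: β₁ = 0.

What drives SE(β̂₁): more residual scatter → larger SE.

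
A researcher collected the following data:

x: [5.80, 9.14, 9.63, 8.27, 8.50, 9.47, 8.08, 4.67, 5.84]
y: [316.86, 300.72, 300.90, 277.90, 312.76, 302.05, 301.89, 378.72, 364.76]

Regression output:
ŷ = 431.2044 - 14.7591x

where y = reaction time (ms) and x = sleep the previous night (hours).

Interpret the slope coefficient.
For each additional hour of sleep, predicted reaction time decreases by approximately 14.7591 ms.

The slope β₁ = -14.7591 gives the rate at which the fitted reaction time changes with sleep.

Interpretation:
- Sleep up by 1 hour → predicted reaction time decreases by 14.7591 ms
- The effect is assumed constant over the observed range of x (linearity)
- The slope describes association in these data, not necessarily a causal effect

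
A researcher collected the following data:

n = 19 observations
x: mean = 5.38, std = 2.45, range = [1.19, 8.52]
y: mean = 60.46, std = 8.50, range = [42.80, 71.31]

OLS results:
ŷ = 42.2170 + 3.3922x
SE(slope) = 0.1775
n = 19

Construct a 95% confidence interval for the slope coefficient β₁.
The 95% CI for β₁ is (3.0177, 3.7667)

Confidence interval for the slope:

The 95% CI for β₁ is: β̂₁ ± t*(α/2, n-2) × SE(β̂₁)

Step 1: Find critical t-value
- Confidence level = 0.95
- Degrees of freedom = n - 2 = 19 - 2 = 17
- t*(α/2, 17) = 2.1098

Step 2: Calculate margin of error
Margin = 2.1098 × 0.1775 = 0.3745

Step 3: Construct interval
CI = 3.3922 ± 0.3745
CI = (3.0177, 3.7667)

Interpretation: We are 95% confident that the true slope β₁ lies between 3.0177 and 3.7667.
The interval does not include 0, suggesting a significant linear relationship.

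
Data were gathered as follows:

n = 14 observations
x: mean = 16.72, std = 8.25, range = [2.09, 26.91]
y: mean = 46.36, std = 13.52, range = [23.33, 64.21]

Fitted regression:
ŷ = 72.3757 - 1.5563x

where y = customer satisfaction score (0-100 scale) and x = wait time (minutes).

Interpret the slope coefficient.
On average, satisfaction score is about 1.5563 points lower for every extra minute of wait time.

The slope β₁ = -1.5563 gives the rate at which the fitted satisfaction score changes with wait time.

Interpretation:
- Wait time up by 1 minute → predicted satisfaction score decreases by 1.5563 points
- This is a linear approximation: the same per-unit change is assumed across the whole observed x range
- The slope describes association in these data, not necessarily a causal effect

The intercept β₀ = 72.3757 is the predicted satisfaction score when wait time = 0; since the smallest observed x is 2.09, this is an extrapolation and mainly anchors the line.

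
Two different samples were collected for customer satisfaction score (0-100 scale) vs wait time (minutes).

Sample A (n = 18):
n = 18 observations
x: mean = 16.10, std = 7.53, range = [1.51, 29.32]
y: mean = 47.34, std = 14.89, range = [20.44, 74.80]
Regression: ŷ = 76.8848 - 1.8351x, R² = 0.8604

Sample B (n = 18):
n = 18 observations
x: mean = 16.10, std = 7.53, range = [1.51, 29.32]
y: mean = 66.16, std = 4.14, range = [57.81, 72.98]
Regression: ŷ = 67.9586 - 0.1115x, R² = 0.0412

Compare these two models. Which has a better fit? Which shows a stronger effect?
Model A has the better fit (R² = 0.8604 vs 0.0412). Model A shows the stronger effect (|β₁| = 1.8351 vs 0.1115).

Model Comparison:

Goodness of fit (R²):
- Model A: R² = 0.8604 → 86.04% of variance in satisfaction score explained
- Model B: R² = 0.0412 → 4.12% of variance in satisfaction score explained
- 0.8604 > 0.0412 → Model A has the better fit

Strength of effect — compare |β₁|:
- Model A: β₁ = -1.8351 → predicted satisfaction score falls 1.8351 points per additional minute of wait time
- Model B: β₁ = -0.1115 → predicted satisfaction score falls 0.1115 points per additional minute of wait time
- |-1.8351| > |-0.1115| → Model A shows the stronger marginal effect

Notes:
- The two samples could reflect different populations, time periods, or measurement quality.
- A better fit (higher R²) doesn't necessarily mean a more important relationship.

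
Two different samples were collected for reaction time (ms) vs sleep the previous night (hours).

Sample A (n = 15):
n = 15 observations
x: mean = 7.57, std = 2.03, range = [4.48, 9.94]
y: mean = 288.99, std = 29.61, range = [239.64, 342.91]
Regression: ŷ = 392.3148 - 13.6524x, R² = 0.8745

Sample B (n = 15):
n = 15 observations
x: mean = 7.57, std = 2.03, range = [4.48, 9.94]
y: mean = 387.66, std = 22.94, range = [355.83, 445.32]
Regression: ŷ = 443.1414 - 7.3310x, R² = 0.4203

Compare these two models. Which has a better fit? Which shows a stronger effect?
Model A has the better fit (R² = 0.8745 vs 0.4203). Model A shows the stronger effect (|β₁| = 13.6524 vs 7.3310).

Model Comparison:

Which explains more variance? (R²)
- Model A: R² = 0.8745 → 87.45% of variance in reaction time explained
- Model B: R² = 0.4203 → 42.03% of variance in reaction time explained
- 0.8745 > 0.4203 → Model A has the better fit

Effect size (slope magnitude):
- Model A: β₁ = -13.6524 → predicted reaction time falls 13.6524 ms per additional hour of sleep
- Model B: β₁ = -7.3310 → predicted reaction time falls 7.3310 ms per additional hour of sleep
- |-13.6524| > |-7.3310| → Model A shows the stronger marginal effect

Notes:
- R² measures how tightly points cluster around the line; β₁ measures how steep the line is — they answer different questions.
- The two samples could reflect different populations, time periods, or measurement quality.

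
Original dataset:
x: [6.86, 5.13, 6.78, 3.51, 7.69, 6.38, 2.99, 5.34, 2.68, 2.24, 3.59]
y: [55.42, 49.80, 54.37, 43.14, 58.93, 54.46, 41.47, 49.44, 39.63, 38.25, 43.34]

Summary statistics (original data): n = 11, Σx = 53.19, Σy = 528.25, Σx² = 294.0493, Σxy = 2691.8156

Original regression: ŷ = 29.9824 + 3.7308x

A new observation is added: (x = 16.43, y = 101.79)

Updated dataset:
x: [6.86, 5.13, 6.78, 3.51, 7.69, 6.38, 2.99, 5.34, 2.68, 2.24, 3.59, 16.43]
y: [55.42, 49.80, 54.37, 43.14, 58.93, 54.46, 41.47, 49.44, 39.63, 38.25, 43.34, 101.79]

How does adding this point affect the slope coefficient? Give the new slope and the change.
New slope β₁ = 4.4286 versus 3.7308 before: a change of +0.6978 (+18.7%).

The new point has HIGH LEVERAGE: x = 16.43 is far from the original mean x̄ = 53.19/11 ≈ 4.84 (original range [2.24, 7.69]).

Step 1: Update the sums with the new point (n goes from 11 to 12)
Σx  = 53.19 + 16.43 = 69.62
Σy  = 528.25 + 101.79 = 630.04
Σx² = 294.0493 + 16.43² = 294.0493 + 269.9449 = 563.9942
Σxy = 2691.8156 + 16.43×101.79 = 2691.8156 + 1672.4097 = 4364.2253

Step 2: Recompute the slope with b₁ = (nΣxy − ΣxΣy) / (nΣx² − (Σx)²)
Numerator   = 12×4364.2253 − 69.62×630.04 = 52370.7036 − 43863.3848 = 8507.3188
Denominator = 12×563.9942 − 69.62² = 6767.9304 − 4846.9444 = 1920.9860
b₁(new) = 8507.3188 / 1920.9860 = 4.4286

(Same formula on the original sums: (11×2691.8156 − 53.19×528.25) / (11×294.0493 − 53.19²) = 1512.3541 / 405.3662 = 3.7308, matching the given fit.)

Step 3: Change in slope
Δβ₁ = 4.4286 − 3.7308 = +0.6978
Relative change = +0.6978 / 3.7308 × 100% = +18.7%
→ the slope increases when the point is added.

A high-leverage point only changes the slope if it is off the original line; here y = 101.79 is above the original trend, so the slope increases.
In practice: check such a point for data-entry or measurement error; examine leverage (hᵢ) and Cook's distance rather than deleting it automatically.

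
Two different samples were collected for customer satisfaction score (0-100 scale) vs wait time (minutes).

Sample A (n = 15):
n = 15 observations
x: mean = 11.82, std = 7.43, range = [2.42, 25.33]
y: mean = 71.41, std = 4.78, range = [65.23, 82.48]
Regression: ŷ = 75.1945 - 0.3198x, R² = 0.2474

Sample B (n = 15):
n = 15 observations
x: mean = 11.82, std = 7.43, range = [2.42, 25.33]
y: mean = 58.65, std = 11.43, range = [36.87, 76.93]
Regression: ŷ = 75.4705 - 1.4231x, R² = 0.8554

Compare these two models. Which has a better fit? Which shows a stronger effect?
Model B has the better fit (R² = 0.8554 vs 0.2474). Model B shows the stronger effect (|β₁| = 1.4231 vs 0.3198).

Model Comparison:

Fit — compare R²:
- Model A: R² = 0.2474 → 24.74% of variance in satisfaction score explained
- Model B: R² = 0.8554 → 85.54% of variance in satisfaction score explained
- 0.8554 > 0.2474 → Model B has the better fit

Strength of effect — compare |β₁|:
- Model A: β₁ = -0.3198 → predicted satisfaction score falls 0.3198 points per additional minute of wait time
- Model B: β₁ = -1.4231 → predicted satisfaction score falls 1.4231 points per additional minute of wait time
- |-0.3198| < |-1.4231| → Model B shows the stronger marginal effect

Note: R² measures how tightly points cluster around the line; β₁ measures how steep the line is — they answer different questions.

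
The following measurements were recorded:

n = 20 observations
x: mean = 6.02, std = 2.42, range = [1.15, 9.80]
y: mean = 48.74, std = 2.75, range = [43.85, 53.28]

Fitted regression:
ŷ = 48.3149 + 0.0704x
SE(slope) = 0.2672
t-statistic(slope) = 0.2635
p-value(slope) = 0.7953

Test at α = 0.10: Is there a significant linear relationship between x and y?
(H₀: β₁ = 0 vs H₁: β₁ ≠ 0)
Since p-value = 0.7953 ≥ α = 0.10, fail to reject H₀ — the slope is not significantly different from 0.

Hypothesis test for the slope coefficient:

H₀: β₁ = 0 (no linear relationship)
H₁: β₁ ≠ 0 (linear relationship exists)

Test statistic: t = β̂₁ / SE(β̂₁) = 0.0704 / 0.2672 = 0.2635

With df = 18, the two-sided p-value for |t| = 0.2635 is 0.7953.

Decision rule: reject H₀ if p-value < α.
p-value = 0.7953 ≥ α = 0.10 → fail to reject H₀.

Conclusion: the linear association between x and y is not significant at the 10% level.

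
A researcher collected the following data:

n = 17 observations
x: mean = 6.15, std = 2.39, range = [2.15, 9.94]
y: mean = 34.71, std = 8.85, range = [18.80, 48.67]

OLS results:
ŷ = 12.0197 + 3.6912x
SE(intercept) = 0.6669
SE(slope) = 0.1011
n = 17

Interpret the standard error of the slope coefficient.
The slope 3.6912 is pinned down to within about ±0.1011 (one SE) by these data — relative uncertainty 2.7%, i.e. precise.

What SE measures:
- The standard error quantifies the sampling variability of the coefficient estimate
- It is the estimated standard deviation of β̂₁ across hypothetical repeated samples of the same size
- Smaller SE → more precise estimate

Relative precision:
- SE / |β̂₁| = 0.1011 / 3.6912 = 2.7%
- Rule of thumb (under 20%: precise; 20% to under 50%: moderately precise; 50% or more: imprecise) → precise

Link to interval estimation: a confidence interval for β₁ is β̂₁ ± t* × 0.1011, so SE sets the half-width per unit of t*.

What drives SE(β̂₁): wider spread of x values → smaller SE.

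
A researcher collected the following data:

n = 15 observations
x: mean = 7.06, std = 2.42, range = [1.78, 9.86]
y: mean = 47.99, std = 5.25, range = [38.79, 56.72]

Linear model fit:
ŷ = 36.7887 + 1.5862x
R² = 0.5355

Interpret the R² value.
The model explains 53.55% of the variance in y (R² = 0.5355), leaving 46.45% unexplained; the fit is moderate.

The coefficient of determination R² is the fraction of the total variation in y that the fitted line accounts for.

Here R² = 0.5355:
- Explained: 53.55% of the variation in y
- Unexplained (residual): 100% − 53.55% = 46.45%
- Rule of thumb (below 0.3 weak; 0.3 to below 0.7 moderate; 0.7 and above strong) → moderate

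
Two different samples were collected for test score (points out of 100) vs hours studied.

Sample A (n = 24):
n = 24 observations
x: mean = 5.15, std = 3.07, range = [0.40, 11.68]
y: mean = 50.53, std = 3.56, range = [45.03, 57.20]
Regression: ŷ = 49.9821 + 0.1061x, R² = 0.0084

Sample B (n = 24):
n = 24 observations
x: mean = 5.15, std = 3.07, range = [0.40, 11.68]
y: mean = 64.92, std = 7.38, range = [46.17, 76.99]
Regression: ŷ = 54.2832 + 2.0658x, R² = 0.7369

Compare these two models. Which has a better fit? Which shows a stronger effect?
Model B has the better fit (R² = 0.7369 vs 0.0084). Model B shows the stronger effect (|β₁| = 2.0658 vs 0.1061).

Model Comparison:

Fit — compare R²:
- Model A: R² = 0.0084 → 0.84% of variance in test score explained
- Model B: R² = 0.7369 → 73.69% of variance in test score explained
- 0.7369 > 0.0084 → Model B has the better fit

Which has the larger per-hour effect? (|β₁|)
- Model A: β₁ = 0.1061 → predicted test score rises 0.1061 points per additional hour of study time
- Model B: β₁ = 2.0658 → predicted test score rises 2.0658 points per additional hour of study time
- |0.1061| < |2.0658| → Model B shows the stronger marginal effect

Note: The two samples could reflect different populations, time periods, or measurement quality.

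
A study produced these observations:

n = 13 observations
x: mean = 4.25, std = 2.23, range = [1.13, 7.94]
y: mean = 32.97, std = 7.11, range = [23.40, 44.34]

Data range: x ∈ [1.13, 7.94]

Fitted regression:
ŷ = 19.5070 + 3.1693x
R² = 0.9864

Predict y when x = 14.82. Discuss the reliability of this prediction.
ŷ = 66.4760 (extrapolation — x = 14.82 lies outside [1.13, 7.94], so reliability is low).

Prediction calculation:
ŷ = 19.5070 + 3.1693 × 14.82
ŷ = 66.4760

Reliability:
- Data range: x ∈ [1.13, 7.94]
- Prediction point: x = 14.82 is 6.88 units above the observed range → this is EXTRAPOLATION, not interpolation

Why that matters here:
- R² describes fit only over the sampled x values; it says nothing about behaviour beyond them
- There are no observations near this x to validate the fitted line there

A defensible statement: 'if the linear trend continued to x = 14.82, y would be about 66.4760' — the premise is untested.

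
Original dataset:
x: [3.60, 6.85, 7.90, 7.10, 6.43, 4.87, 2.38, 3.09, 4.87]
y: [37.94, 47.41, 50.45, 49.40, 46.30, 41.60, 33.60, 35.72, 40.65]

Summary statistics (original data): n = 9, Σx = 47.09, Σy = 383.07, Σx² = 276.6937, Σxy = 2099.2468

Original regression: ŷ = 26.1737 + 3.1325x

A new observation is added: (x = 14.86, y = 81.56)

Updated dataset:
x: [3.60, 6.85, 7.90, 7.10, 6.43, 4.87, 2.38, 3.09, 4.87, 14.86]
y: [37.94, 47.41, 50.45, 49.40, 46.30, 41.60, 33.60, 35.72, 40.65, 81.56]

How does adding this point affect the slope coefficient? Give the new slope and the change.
New slope β₁ = 3.8058 versus 3.1325 before: a change of +0.6733 (+21.5%).

x = 14.86 lies well outside the original x-range [2.38, 7.90] (x̄ ≈ 5.23), so this observation has high leverage and can move the slope substantially.

Step 1: Update the sums with the new point (n goes from 9 to 10)
Σx  = 47.09 + 14.86 = 61.95
Σy  = 383.07 + 81.56 = 464.63
Σx² = 276.6937 + 14.86² = 276.6937 + 220.8196 = 497.5133
Σxy = 2099.2468 + 14.86×81.56 = 2099.2468 + 1211.9816 = 3311.2284

Step 2: Recompute the slope with b₁ = (nΣxy − ΣxΣy) / (nΣx² − (Σx)²)
Numerator   = 10×3311.2284 − 61.95×464.63 = 33112.2840 − 28783.8285 = 4328.4555
Denominator = 10×497.5133 − 61.95² = 4975.1330 − 3837.8025 = 1137.3305
b₁(new) = 4328.4555 / 1137.3305 = 3.8058

(Same formula on the original sums: (9×2099.2468 − 47.09×383.07) / (9×276.6937 − 47.09²) = 854.4549 / 272.7752 = 3.1325, matching the given fit.)

Step 3: Change in slope
Δβ₁ = 3.8058 − 3.1325 = +0.6733
Relative change = +0.6733 / 3.1325 × 100% = +21.5%
→ the slope increases when the point is added.

A high-leverage point only changes the slope if it is off the original line; here y = 81.56 is above the original trend, so the slope increases.
In practice: investigate whether it comes from the same population as the rest of the sample; examine leverage (hᵢ) and Cook's distance rather than deleting it automatically.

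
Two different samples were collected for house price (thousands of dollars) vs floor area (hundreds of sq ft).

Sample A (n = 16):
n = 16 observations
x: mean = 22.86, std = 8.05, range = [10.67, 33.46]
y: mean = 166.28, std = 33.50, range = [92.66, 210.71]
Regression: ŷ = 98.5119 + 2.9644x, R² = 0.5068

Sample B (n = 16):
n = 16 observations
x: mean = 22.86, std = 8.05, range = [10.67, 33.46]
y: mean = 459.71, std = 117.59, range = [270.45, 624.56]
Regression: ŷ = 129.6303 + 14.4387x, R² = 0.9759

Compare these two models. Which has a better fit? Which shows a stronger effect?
Model B has the better fit (R² = 0.9759 vs 0.5068). Model B shows the stronger effect (|β₁| = 14.4387 vs 2.9644).

Model Comparison:

Which explains more variance? (R²)
- Model A: R² = 0.5068 → 50.68% of variance in house price explained
- Model B: R² = 0.9759 → 97.59% of variance in house price explained
- 0.9759 > 0.5068 → Model B has the better fit

Strength of effect — compare |β₁|:
- Model A: β₁ = 2.9644 → predicted house price rises 2.9644 thousand dollars per additional hundred sq ft of floor area
- Model B: β₁ = 14.4387 → predicted house price rises 14.4387 thousand dollars per additional hundred sq ft of floor area
- |2.9644| < |14.4387| → Model B shows the stronger marginal effect

Notes:
- The two samples could reflect different populations, time periods, or measurement quality.
- R² measures how tightly points cluster around the line; β₁ measures how steep the line is — they answer different questions.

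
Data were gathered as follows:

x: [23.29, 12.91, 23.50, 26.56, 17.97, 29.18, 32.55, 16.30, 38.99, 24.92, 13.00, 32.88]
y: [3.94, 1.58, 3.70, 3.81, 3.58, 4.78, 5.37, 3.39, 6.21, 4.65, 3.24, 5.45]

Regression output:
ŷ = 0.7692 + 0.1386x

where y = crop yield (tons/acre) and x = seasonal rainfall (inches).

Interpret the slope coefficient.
On average, crop yield is about 0.1386 tons/acre higher for every extra inch of rainfall.

β₁ = 0.1386 is the change in predicted crop yield (tons/acre) per additional inch of rainfall.

Interpretation:
- Rainfall up by 1 inch → predicted crop yield increases by 0.1386 tons/acre
- The effect is assumed constant over the observed range of x (linearity)
- The slope describes association in these data, not necessarily a causal effect

The intercept β₀ = 0.7692 is the predicted crop yield when rainfall = 0; since the smallest observed x is 12.91, this is an extrapolation and mainly anchors the line.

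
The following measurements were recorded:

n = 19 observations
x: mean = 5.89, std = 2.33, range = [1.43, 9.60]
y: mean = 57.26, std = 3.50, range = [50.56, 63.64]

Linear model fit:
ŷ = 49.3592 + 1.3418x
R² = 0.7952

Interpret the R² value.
The model explains 79.52% of the variance in y (R² = 0.7952), leaving 20.48% unexplained; the fit is strong.

R² (coefficient of determination) measures the proportion of variance in y explained by the regression model.

Here R² = 0.7952:
- Explained: 79.52% of the variation in y
- Unexplained (residual): 100% − 79.52% = 20.48%
- Rule of thumb (below 0.3 weak; 0.3 to below 0.7 moderate; 0.7 and above strong) → strong

Calculation: R² = 1 − (SS_res / SS_tot), where SS_res is the sum of squared residuals and SS_tot the total sum of squares.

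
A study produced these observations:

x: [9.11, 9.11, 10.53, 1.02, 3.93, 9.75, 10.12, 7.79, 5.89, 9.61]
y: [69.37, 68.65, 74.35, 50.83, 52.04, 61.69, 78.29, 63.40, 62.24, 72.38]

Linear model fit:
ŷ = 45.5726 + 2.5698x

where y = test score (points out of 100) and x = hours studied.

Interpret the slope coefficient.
An increase of one hour in study time is associated with a 2.5698 points increase in predicted test score.

The slope β₁ = 2.5698 gives the rate at which the fitted test score changes with study time.

Interpretation:
- Study time up by 1 hour → predicted test score increases by 2.5698 points
- The effect is assumed constant over the observed range of x (linearity)

(β₀ = 45.5726 is the fitted value at x = 0 and is not part of the slope interpretation.)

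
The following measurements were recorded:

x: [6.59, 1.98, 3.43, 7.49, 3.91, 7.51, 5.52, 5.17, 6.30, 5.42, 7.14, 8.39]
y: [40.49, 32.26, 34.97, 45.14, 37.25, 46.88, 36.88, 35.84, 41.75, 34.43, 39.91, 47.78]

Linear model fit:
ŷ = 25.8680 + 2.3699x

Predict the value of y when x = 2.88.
ŷ = 32.6933

To predict y for x = 2.88, substitute into the regression equation:

ŷ = 25.8680 + 2.3699 × 2.88
ŷ = 25.8680 + 6.8253
ŷ = 32.6933

This is a point prediction; actual observations scatter around it by roughly the residual standard deviation.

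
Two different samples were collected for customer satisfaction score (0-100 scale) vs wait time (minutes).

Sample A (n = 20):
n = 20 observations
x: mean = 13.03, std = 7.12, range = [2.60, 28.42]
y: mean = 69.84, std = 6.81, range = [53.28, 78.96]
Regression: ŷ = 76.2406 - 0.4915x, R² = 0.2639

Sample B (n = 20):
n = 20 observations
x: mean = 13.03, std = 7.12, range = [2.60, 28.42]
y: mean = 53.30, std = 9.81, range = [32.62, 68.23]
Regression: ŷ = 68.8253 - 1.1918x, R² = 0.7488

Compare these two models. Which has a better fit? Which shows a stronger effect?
Model B has the better fit (R² = 0.7488 vs 0.2639). Model B shows the stronger effect (|β₁| = 1.1918 vs 0.4915).

Model Comparison:

Which explains more variance? (R²)
- Model A: R² = 0.2639 → 26.39% of variance in satisfaction score explained
- Model B: R² = 0.7488 → 74.88% of variance in satisfaction score explained
- 0.7488 > 0.2639 → Model B has the better fit

Which has the larger per-minute effect? (|β₁|)
- Model A: β₁ = -0.4915 → predicted satisfaction score falls 0.4915 points per additional minute of wait time
- Model B: β₁ = -1.1918 → predicted satisfaction score falls 1.1918 points per additional minute of wait time
- |-0.4915| < |-1.1918| → Model B shows the stronger marginal effect

Note: A better fit (higher R²) doesn't necessarily mean a more important relationship.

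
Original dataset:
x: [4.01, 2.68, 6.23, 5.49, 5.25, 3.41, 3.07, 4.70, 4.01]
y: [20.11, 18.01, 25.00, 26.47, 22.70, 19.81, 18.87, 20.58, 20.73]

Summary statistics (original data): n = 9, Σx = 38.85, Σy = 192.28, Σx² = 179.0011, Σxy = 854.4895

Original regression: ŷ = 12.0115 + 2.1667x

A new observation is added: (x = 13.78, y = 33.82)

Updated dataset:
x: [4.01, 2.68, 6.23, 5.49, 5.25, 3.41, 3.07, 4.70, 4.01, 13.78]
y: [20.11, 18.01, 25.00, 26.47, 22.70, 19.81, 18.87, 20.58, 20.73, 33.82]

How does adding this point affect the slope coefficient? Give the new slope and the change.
New slope β₁ = 1.4208 versus 2.1667 before: a change of -0.7459 (-34.4%).

The new point has HIGH LEVERAGE: x = 13.78 is far from the original mean x̄ = 38.85/9 ≈ 4.32 (original range [2.68, 6.23]).

Step 1: Update the sums with the new point (n goes from 9 to 10)
Σx  = 38.85 + 13.78 = 52.63
Σy  = 192.28 + 33.82 = 226.10
Σx² = 179.0011 + 13.78² = 179.0011 + 189.8884 = 368.8895
Σxy = 854.4895 + 13.78×33.82 = 854.4895 + 466.0396 = 1320.5291

Step 2: Recompute the slope with b₁ = (nΣxy − ΣxΣy) / (nΣx² − (Σx)²)
Numerator   = 10×1320.5291 − 52.63×226.10 = 13205.2910 − 11899.6430 = 1305.6480
Denominator = 10×368.8895 − 52.63² = 3688.8950 − 2769.9169 = 918.9781
b₁(new) = 1305.6480 / 918.9781 = 1.4208

(Same formula on the original sums: (9×854.4895 − 38.85×192.28) / (9×179.0011 − 38.85²) = 220.3275 / 101.6874 = 2.1667, matching the given fit.)

Step 3: Change in slope
Δβ₁ = 1.4208 − 2.1667 = -0.7459
Relative change = -0.7459 / 2.1667 × 100% = -34.4%
→ the slope decreases when the point is added.

A high-leverage point only changes the slope if it is off the original line; here y = 33.82 is below the original trend, so the slope decreases.
In practice: refit with and without it and report both if conclusions differ.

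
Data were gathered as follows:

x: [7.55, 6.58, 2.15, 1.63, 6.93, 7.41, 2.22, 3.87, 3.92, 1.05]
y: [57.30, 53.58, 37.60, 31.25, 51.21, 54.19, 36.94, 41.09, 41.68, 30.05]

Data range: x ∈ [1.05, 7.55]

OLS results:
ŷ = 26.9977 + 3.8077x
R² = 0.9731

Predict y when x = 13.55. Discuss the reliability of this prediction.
The equation gives ŷ = 78.5920; however x = 13.55 is 6.00 units above the observed range, so this extrapolated value should not be trusted.

Prediction calculation:
ŷ = 26.9977 + 3.8077 × 13.55
ŷ = 78.5920

Reliability:
- Data range: x ∈ [1.05, 7.55]
- Prediction point: x = 13.55 is 6.00 units above the observed range → this is EXTRAPOLATION, not interpolation

Why that matters here:
- The linear relationship may not hold outside the observed range
- R² describes fit only over the sampled x values; it says nothing about behaviour beyond them

Report the number if required, but flag clearly that it is an extrapolation.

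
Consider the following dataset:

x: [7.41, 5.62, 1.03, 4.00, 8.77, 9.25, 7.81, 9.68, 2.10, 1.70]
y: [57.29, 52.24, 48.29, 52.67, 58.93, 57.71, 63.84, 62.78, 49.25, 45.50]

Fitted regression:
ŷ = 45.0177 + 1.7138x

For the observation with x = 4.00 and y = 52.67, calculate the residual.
Residual = 0.7971

The residual is the difference between the actual value and the predicted value:

Residual = y - ŷ

Step 1: Calculate predicted value
ŷ = 45.0177 + 1.7138 × 4.00
ŷ = 51.8729

Step 2: Calculate residual
Residual = 52.67 - 51.8729
Residual = 0.7971

Sign check: y > ŷ, so the point is above the line and the fit underestimates here.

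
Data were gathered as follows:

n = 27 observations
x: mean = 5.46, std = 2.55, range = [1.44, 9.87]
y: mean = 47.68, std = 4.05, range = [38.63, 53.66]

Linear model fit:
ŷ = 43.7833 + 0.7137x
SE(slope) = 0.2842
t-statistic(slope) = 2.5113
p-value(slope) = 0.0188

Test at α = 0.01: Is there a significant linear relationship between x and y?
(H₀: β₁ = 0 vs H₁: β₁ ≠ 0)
p-value = 0.0188 ≥ α = 0.01, so we fail to reject H₀. The relationship is not significant.

Hypothesis test for the slope coefficient:

H₀: β₁ = 0 (no linear relationship)
H₁: β₁ ≠ 0 (linear relationship exists)

Test statistic: t = β̂₁ / SE(β̂₁) = 0.7137 / 0.2842 = 2.5113

With df = 25, the two-sided p-value for |t| = 2.5113 is 0.0188.

Decision rule: reject H₀ if p-value < α.
p-value = 0.0188 ≥ α = 0.01 → fail to reject H₀.

Conclusion: the linear association between x and y is not significant at the 1% level.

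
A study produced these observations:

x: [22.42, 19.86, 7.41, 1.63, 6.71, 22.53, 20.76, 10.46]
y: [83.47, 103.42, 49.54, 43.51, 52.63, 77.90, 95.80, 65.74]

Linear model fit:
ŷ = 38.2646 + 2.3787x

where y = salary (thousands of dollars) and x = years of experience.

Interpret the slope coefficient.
On average, salary is about 2.3787 thousand dollars higher for every extra year of experience.

The slope β₁ = 2.3787 gives the rate at which the fitted salary changes with experience.

Interpretation:
- Experience up by 1 year → predicted salary increases by 2.3787 thousand dollars
- The effect is assumed constant over the observed range of x (linearity)
- The slope describes association in these data, not necessarily a causal effect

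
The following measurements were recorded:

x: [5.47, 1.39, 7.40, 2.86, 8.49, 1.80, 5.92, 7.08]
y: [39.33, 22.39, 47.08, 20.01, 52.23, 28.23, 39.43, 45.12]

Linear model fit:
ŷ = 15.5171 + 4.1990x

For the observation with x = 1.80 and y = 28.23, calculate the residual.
Residual = 5.1547

The residual is the difference between the actual value and the predicted value:

Residual = y - ŷ

Step 1: Calculate predicted value
ŷ = 15.5171 + 4.1990 × 1.80
ŷ = 23.0753

Step 2: Calculate residual
Residual = 28.23 - 23.0753
Residual = 5.1547

Sign check: y > ŷ, so the point is above the line and the fit underestimates here.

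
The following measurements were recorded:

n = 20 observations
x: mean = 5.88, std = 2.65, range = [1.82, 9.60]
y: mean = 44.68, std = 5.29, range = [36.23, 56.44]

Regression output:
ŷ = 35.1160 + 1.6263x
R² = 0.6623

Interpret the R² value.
About 66.23% of the variability in y is accounted for by the regression on x (R² = 0.6623) — a moderate linear fit.

R² (coefficient of determination) measures the proportion of variance in y explained by the regression model.

Here R² = 0.6623:
- Explained: 66.23% of the variation in y
- Unexplained (residual): 100% − 66.23% = 33.77%
- Rule of thumb (below 0.3 weak; 0.3 to below 0.7 moderate; 0.7 and above strong) → moderate

Calculation: R² = 1 − (SS_res / SS_tot), where SS_res is the sum of squared residuals and SS_tot the total sum of squares.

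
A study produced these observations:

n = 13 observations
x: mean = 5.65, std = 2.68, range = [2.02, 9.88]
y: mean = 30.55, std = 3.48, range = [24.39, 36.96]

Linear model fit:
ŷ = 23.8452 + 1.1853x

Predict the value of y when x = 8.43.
ŷ = 33.8373

x = 8.43 lies inside the observed range [2.02, 9.88], so the fitted equation applies directly:

ŷ = 23.8452 + 1.1853 × 8.43
ŷ = 23.8452 + 9.9921
ŷ = 33.8373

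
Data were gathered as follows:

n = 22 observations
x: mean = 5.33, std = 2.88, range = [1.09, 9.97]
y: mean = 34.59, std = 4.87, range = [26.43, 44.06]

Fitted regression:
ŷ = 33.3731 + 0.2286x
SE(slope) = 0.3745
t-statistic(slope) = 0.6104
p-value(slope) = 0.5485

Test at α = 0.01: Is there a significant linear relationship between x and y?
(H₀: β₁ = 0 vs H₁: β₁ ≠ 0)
Fail to reject H₀: p-value = 0.5485 ≥ α = 0.01. The linear relationship is not significant at the 1% level.

Hypothesis test for the slope coefficient:

H₀: β₁ = 0 (no linear relationship)
H₁: β₁ ≠ 0 (linear relationship exists)

Test statistic: t = β̂₁ / SE(β̂₁) = 0.2286 / 0.3745 = 0.6104

The p-value (0.5485) is the probability, under H₀, of a t-statistic at least as extreme as |t| = 0.6104 (two-sided, df = n − 2 = 20).

Decision rule: reject H₀ if p-value < α.
p-value = 0.5485 ≥ α = 0.01 → fail to reject H₀.

There is not sufficient evidence at the 1% significance level to conclude that a linear relationship exists between x and y.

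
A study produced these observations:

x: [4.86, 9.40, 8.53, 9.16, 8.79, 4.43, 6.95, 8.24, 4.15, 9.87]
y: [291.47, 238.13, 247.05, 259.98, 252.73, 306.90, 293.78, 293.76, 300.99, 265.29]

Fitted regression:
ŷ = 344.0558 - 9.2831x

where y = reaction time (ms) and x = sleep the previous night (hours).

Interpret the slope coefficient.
For each additional hour of sleep, predicted reaction time decreases by approximately 9.2831 ms.

The slope coefficient β₁ = -9.2831 represents the marginal effect of sleep on reaction time.

Interpretation:
- Sleep up by 1 hour → predicted reaction time decreases by 9.2831 ms
- The effect is assumed constant over the observed range of x (linearity)
- The slope describes association in these data, not necessarily a causal effect

The intercept β₀ = 344.0558 is the predicted reaction time when sleep = 0; since the smallest observed x is 4.15, this is an extrapolation and mainly anchors the line.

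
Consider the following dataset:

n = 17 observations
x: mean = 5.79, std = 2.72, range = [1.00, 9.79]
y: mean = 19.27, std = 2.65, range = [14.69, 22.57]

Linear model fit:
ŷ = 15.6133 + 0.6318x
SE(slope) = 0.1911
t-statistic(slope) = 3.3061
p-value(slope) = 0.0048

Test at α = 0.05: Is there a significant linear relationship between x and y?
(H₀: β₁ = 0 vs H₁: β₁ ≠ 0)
p-value = 0.0048 < α = 0.05, so we reject H₀. The relationship is significant.

Hypothesis test for the slope coefficient:

H₀: β₁ = 0 (no linear relationship)
H₁: β₁ ≠ 0 (linear relationship exists)

Test statistic: t = β̂₁ / SE(β̂₁) = 0.6318 / 0.1911 = 3.3061

p = 0.0048: how often a slope estimate this far from 0 (in SE units) would arise by chance if β₁ were truly 0.

Decision rule: reject H₀ if p-value < α.
p-value = 0.0048 < α = 0.05 → reject H₀.

Conclusion: the linear association between x and y is significant at the 5% level.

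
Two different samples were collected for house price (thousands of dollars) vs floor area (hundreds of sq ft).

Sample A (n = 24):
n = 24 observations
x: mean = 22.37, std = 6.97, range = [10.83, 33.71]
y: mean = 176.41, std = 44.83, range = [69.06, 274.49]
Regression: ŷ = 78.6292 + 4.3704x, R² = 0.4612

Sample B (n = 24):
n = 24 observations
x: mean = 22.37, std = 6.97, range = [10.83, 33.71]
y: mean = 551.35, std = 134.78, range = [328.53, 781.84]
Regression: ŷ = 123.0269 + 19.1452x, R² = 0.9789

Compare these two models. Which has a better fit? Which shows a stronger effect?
Model B has the better fit (R² = 0.9789 vs 0.4612). Model B shows the stronger effect (|β₁| = 19.1452 vs 4.3704).

Model Comparison:

Fit — compare R²:
- Model A: R² = 0.4612 → 46.12% of variance in house price explained
- Model B: R² = 0.9789 → 97.89% of variance in house price explained
- 0.9789 > 0.4612 → Model B has the better fit

Which has the larger per-hundred sq ft effect? (|β₁|)
- Model A: β₁ = 4.3704 → predicted house price rises 4.3704 thousand dollars per additional hundred sq ft of floor area
- Model B: β₁ = 19.1452 → predicted house price rises 19.1452 thousand dollars per additional hundred sq ft of floor area
- |4.3704| < |19.1452| → Model B shows the stronger marginal effect

Notes:
- A steeper slope doesn't make a better model if the scatter around the line is large.
- The two samples could reflect different populations, time periods, or measurement quality.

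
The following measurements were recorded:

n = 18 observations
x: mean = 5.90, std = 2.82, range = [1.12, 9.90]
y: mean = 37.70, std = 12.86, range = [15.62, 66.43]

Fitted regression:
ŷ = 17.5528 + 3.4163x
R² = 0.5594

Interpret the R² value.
The model explains 55.94% of the variance in y (R² = 0.5594), leaving 44.06% unexplained; the fit is moderate.

R² (coefficient of determination) measures the proportion of variance in y explained by the regression model.

Here R² = 0.5594:
- Explained: 55.94% of the variation in y
- Unexplained (residual): 100% − 55.94% = 44.06%
- Rule of thumb (below 0.3 weak; 0.3 to below 0.7 moderate; 0.7 and above strong) → moderate

Note: R² says nothing about causation, and a high R² does not by itself mean the linear form is appropriate — check the residuals.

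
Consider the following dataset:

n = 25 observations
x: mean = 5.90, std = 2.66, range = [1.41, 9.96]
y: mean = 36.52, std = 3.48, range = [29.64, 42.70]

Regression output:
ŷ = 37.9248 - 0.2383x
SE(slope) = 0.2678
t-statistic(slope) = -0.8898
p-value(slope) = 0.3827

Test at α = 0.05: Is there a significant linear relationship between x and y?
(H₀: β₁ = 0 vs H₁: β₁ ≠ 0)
Fail to reject H₀: p-value = 0.3827 ≥ α = 0.05. The linear relationship is not significant at the 5% level.

Hypothesis test for the slope coefficient:

H₀: β₁ = 0 (no linear relationship)
H₁: β₁ ≠ 0 (linear relationship exists)

Test statistic: t = β̂₁ / SE(β̂₁) = -0.2383 / 0.2678 = -0.8898

With df = 23, the two-sided p-value for |t| = 0.8898 is 0.3827.

Decision rule: reject H₀ if p-value < α.
p-value = 0.3827 ≥ α = 0.05 → fail to reject H₀.

There is not sufficient evidence at the 5% significance level to conclude that a linear relationship exists between x and y.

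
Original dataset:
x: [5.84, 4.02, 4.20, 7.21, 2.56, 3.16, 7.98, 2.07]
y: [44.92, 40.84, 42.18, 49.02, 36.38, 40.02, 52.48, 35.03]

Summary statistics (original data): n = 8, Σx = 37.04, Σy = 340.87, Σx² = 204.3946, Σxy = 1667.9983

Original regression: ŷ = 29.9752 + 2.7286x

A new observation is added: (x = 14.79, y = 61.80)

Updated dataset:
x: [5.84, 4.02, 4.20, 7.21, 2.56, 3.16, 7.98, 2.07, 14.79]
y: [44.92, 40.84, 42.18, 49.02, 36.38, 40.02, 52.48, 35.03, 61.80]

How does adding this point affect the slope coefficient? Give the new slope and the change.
The slope changes from 2.7286 to 2.1105 (change of -0.6181, or -22.7%).

The new point has HIGH LEVERAGE: x = 14.79 is far from the original mean x̄ = 37.04/8 ≈ 4.63 (original range [2.07, 7.98]).

Step 1: Update the sums with the new point (n goes from 8 to 9)
Σx  = 37.04 + 14.79 = 51.83
Σy  = 340.87 + 61.80 = 402.67
Σx² = 204.3946 + 14.79² = 204.3946 + 218.7441 = 423.1387
Σxy = 1667.9983 + 14.79×61.80 = 1667.9983 + 914.0220 = 2582.0203

Step 2: Recompute the slope with b₁ = (nΣxy − ΣxΣy) / (nΣx² − (Σx)²)
Numerator   = 9×2582.0203 − 51.83×402.67 = 23238.1827 − 20870.3861 = 2367.7966
Denominator = 9×423.1387 − 51.83² = 3808.2483 − 2686.3489 = 1121.8994
b₁(new) = 2367.7966 / 1121.8994 = 2.1105

(Same formula on the original sums: (8×1667.9983 − 37.04×340.87) / (8×204.3946 − 37.04²) = 718.1616 / 263.1952 = 2.7286, matching the given fit.)

Step 3: Change in slope
Δβ₁ = 2.1105 − 2.7286 = -0.6181
Relative change = -0.6181 / 2.7286 × 100% = -22.7%
→ the slope decreases when the point is added.

Because the point sits below the extension of the original line at a high-leverage x, it tilts the fit down.
In practice: check such a point for data-entry or measurement error; investigate whether it comes from the same population as the rest of the sample.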